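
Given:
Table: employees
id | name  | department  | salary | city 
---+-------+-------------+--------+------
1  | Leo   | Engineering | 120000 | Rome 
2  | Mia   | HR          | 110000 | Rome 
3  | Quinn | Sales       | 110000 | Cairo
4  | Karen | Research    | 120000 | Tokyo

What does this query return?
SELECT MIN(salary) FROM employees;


Salaries: 120000, 110000, 110000, 120000
MIN = 110000

110000


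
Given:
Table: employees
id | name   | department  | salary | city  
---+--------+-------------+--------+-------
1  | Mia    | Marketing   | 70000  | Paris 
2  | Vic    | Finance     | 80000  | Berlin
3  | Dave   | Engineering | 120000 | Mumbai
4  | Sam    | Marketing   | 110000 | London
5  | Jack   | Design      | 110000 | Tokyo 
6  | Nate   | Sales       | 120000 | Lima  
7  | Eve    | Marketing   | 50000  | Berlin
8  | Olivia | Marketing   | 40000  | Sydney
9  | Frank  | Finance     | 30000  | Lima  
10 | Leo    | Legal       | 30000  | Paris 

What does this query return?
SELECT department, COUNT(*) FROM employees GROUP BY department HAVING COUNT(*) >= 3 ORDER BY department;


Groups with count >= 3:
  Marketing: 4 -> PASS
  Design: 1 -> filtered out
  Engineering: 1 -> filtered out
  Finance: 2 -> filtered out
  Legal: 1 -> filtered out
  Sales: 1 -> filtered out


1 groups:
Marketing, 4


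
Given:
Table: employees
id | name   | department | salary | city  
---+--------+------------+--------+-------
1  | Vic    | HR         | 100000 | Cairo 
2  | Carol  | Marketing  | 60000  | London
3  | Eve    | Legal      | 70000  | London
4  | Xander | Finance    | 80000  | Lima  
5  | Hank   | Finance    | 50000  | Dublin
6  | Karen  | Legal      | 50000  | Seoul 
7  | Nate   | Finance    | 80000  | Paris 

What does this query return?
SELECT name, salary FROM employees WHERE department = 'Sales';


Filtering: department = 'Sales'
Matching rows: 0

Empty result set (0 rows)


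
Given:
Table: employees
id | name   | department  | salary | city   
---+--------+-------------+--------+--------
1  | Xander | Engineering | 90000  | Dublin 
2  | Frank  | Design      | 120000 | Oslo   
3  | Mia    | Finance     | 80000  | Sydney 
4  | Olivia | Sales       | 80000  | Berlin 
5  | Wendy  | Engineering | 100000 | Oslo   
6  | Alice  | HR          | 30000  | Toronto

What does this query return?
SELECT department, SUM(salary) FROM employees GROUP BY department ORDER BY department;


Summing salary within each department:
  Design: 120000 = 120000
  Engineering: 90000 + 100000 = 190000
  Finance: 80000 = 80000
  HR: 30000 = 30000
  Sales: 80000 = 80000


5 groups:
Design, 120000
Engineering, 190000
Finance, 80000
HR, 30000
Sales, 80000


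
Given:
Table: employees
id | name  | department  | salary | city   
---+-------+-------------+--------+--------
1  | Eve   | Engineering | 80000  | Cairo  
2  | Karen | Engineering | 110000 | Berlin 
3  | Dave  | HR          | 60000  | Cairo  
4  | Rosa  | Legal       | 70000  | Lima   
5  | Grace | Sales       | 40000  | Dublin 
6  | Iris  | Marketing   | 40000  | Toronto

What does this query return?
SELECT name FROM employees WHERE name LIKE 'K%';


LIKE 'K%' matches names starting with 'K'
Matching: 1

1 rows:
Karen


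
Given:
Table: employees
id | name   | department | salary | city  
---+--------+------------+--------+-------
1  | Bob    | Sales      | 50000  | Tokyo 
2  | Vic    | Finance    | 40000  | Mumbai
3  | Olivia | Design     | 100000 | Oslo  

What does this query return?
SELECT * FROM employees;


SELECT * returns all 3 rows with all columns

3 rows:
1, Bob, Sales, 50000, Tokyo
2, Vic, Finance, 40000, Mumbai
3, Olivia, Design, 100000, Oslo


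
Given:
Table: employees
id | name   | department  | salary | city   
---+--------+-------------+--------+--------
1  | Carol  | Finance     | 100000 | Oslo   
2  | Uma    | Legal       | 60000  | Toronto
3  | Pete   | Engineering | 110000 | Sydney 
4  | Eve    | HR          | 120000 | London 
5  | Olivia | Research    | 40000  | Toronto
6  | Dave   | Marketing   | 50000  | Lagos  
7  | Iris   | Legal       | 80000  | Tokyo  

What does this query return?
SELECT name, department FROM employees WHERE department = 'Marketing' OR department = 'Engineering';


Filtering: department = 'Marketing' OR 'Engineering'
Matching: 2 rows

2 rows:
Pete, Engineering
Dave, Marketing


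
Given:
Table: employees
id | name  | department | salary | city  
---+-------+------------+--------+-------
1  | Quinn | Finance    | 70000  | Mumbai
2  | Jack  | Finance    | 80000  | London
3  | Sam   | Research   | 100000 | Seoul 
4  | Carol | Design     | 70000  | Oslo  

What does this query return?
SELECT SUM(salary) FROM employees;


SUM(salary) = 70000 + 80000 + 100000 + 70000 = 320000

320000


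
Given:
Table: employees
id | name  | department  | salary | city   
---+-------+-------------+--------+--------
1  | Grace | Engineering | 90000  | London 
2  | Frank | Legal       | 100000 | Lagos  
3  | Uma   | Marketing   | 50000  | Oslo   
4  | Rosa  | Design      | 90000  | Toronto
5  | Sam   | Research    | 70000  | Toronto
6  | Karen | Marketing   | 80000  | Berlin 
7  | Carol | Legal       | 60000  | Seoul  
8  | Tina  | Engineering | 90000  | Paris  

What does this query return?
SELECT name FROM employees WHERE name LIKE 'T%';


LIKE 'T%' matches names starting with 'T'
Matching: 1

1 rows:
Tina


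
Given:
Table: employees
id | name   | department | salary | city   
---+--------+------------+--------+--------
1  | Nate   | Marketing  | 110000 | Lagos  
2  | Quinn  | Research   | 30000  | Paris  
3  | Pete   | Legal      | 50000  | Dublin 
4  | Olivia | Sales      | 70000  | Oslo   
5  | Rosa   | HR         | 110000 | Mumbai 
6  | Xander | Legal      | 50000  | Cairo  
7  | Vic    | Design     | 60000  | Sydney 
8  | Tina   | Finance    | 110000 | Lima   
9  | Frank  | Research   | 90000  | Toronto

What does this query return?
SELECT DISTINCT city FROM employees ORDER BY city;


All 'city' values (row order): Lagos, Paris, Dublin, Oslo, Mumbai, Cairo, Sydney, Lima, Toronto
Removing duplicates leaves 9 unique value(s).

9 values:
Cairo
Dublin
Lagos
Lima
Mumbai
Oslo
Paris
Sydney
Toronto


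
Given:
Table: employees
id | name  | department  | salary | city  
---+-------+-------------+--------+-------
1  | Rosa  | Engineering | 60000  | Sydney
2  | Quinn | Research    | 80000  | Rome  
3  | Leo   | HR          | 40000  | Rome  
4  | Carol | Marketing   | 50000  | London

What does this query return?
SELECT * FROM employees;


SELECT * returns all 4 rows with all columns

4 rows:
1, Rosa, Engineering, 60000, Sydney
2, Quinn, Research, 80000, Rome
3, Leo, HR, 40000, Rome
4, Carol, Marketing, 50000, London


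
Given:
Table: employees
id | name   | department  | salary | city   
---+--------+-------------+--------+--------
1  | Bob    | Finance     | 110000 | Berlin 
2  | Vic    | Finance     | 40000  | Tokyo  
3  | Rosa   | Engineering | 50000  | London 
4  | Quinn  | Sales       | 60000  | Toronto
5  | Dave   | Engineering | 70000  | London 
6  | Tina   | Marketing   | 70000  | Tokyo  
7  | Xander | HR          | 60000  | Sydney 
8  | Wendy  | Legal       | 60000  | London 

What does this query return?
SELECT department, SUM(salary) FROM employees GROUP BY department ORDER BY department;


Summing salary within each department:
  Engineering: 50000 + 70000 = 120000
  Finance: 110000 + 40000 = 150000
  HR: 60000 = 60000
  Legal: 60000 = 60000
  Marketing: 70000 = 70000
  Sales: 60000 = 60000


6 groups:
Engineering, 120000
Finance, 150000
HR, 60000
Legal, 60000
Marketing, 70000
Sales, 60000


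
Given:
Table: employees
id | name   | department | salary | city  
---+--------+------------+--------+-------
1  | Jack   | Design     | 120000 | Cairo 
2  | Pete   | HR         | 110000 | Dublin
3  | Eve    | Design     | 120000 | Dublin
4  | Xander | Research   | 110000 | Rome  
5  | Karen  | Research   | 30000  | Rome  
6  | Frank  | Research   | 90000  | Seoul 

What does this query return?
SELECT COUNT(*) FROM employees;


COUNT(*) counts all rows

6


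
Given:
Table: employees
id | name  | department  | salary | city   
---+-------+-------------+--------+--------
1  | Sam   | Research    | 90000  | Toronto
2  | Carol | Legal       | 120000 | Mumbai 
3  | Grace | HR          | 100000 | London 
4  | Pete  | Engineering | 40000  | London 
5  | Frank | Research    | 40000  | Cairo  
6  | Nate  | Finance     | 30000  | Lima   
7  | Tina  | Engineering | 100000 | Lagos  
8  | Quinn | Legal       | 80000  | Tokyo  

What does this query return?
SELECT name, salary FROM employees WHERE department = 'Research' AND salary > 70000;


Filtering: department = 'Research' AND salary > 70000
Matching: 1 rows

1 rows:
Sam, 90000


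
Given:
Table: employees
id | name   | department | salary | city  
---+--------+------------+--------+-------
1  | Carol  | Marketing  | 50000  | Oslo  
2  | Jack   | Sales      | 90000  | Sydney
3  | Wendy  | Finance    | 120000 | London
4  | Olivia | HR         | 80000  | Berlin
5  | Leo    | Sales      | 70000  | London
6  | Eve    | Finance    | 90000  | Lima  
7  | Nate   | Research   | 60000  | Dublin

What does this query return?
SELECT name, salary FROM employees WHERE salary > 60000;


Filtering: salary > 60000
Matching: 5 rows

5 rows:
Jack, 90000
Wendy, 120000
Olivia, 80000
Leo, 70000
Eve, 90000


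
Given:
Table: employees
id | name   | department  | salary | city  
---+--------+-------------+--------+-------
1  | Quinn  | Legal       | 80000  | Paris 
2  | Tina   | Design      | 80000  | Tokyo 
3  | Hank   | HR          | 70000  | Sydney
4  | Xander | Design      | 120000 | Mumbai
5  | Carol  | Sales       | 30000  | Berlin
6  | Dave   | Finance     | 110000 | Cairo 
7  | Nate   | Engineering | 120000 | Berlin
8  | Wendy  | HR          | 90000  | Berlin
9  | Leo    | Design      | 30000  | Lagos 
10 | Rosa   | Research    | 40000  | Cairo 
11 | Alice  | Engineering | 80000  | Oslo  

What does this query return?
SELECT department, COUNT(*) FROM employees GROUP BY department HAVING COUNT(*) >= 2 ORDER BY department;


Groups with count >= 2:
  Design: 3 -> PASS
  Engineering: 2 -> PASS
  HR: 2 -> PASS
  Finance: 1 -> filtered out
  Legal: 1 -> filtered out
  Research: 1 -> filtered out
  Sales: 1 -> filtered out


3 groups:
Design, 3
Engineering, 2
HR, 2


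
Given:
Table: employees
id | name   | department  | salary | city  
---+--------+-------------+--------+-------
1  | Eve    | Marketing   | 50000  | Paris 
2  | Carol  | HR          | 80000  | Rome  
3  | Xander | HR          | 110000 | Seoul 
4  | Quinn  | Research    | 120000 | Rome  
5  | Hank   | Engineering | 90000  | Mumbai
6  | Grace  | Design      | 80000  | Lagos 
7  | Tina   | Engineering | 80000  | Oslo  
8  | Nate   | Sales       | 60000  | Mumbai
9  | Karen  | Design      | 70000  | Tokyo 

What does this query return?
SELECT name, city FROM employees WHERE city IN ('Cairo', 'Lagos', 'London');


Filtering: city IN ('Cairo', 'Lagos', 'London')
Matching: 1 rows

1 rows:
Grace, Lagos


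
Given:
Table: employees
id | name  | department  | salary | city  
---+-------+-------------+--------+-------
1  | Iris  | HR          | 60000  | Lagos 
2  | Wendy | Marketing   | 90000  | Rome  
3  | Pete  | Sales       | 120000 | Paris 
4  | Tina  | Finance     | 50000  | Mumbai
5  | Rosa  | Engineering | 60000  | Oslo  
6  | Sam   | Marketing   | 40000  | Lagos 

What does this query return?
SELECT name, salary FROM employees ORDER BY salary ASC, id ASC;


Sorting by salary ASC, then id ASC for ties

6 rows:
Sam, 40000
Tina, 50000
Iris, 60000
Rosa, 60000
Wendy, 90000
Pete, 120000


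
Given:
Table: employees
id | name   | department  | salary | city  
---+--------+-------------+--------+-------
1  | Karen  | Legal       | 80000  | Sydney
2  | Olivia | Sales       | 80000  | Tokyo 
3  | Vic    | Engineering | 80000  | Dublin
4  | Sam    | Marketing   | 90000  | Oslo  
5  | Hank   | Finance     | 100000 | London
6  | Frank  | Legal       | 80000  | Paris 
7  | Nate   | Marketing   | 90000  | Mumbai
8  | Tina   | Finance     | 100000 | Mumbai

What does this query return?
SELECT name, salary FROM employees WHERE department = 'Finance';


Filtering: department = 'Finance'
Matching rows: 2

2 rows:
Hank, 100000
Tina, 100000


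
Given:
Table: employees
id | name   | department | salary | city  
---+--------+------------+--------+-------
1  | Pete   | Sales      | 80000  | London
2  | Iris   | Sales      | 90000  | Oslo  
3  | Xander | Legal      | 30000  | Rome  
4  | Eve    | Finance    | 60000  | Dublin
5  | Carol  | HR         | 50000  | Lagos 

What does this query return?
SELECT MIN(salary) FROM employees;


Salaries: 80000, 90000, 30000, 60000, 50000
MIN = 30000

30000


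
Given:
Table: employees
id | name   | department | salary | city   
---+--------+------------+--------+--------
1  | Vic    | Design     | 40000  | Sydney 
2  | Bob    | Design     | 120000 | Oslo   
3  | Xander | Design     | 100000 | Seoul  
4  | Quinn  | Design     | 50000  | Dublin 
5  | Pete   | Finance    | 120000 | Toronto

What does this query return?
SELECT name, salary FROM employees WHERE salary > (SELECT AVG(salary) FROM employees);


Subquery: AVG(salary) = 86000.0
Filtering: salary > 86000.0
  Bob (120000) -> MATCH
  Xander (100000) -> MATCH
  Pete (120000) -> MATCH


3 rows:
Bob, 120000
Xander, 100000
Pete, 120000


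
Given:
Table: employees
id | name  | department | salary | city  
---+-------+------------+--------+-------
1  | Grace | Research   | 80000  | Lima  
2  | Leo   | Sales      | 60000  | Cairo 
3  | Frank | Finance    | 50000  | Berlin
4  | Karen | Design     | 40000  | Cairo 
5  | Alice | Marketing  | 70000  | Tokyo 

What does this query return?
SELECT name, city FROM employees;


Projecting columns: name, city

5 rows:
Grace, Lima
Leo, Cairo
Frank, Berlin
Karen, Cairo
Alice, Tokyo


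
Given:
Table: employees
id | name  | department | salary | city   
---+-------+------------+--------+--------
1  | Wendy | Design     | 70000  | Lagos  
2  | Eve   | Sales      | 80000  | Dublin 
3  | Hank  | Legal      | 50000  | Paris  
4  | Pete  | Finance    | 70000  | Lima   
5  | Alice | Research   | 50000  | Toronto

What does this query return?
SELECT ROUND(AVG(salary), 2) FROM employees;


SUM(salary) = 320000
COUNT = 5
ROUND(AVG, 2) = ROUND(320000 / 5, 2) = 64000.0

64000.0


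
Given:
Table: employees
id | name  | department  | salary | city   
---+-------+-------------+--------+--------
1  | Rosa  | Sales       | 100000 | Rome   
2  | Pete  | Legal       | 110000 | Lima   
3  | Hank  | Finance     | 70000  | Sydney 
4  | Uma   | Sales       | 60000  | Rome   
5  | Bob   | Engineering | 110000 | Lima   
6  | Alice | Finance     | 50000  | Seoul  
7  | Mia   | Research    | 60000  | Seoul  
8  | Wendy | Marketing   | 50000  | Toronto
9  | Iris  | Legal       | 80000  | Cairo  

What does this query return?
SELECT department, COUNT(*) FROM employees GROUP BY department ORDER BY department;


Assigning each row to its department group:
  Rosa -> Sales
  Pete -> Legal
  Hank -> Finance
  Uma -> Sales
  Bob -> Engineering
  Alice -> Finance
  Mia -> Research
  Wendy -> Marketing
  Iris -> Legal


6 groups:
Engineering, 1
Finance, 2
Legal, 2
Marketing, 1
Research, 1
Sales, 2


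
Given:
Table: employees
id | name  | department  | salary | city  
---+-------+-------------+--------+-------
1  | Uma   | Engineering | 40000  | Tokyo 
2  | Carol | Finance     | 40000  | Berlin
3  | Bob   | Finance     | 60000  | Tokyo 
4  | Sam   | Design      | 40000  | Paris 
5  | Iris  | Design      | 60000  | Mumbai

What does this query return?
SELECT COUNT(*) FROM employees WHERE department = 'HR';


Counting rows where department = 'HR'


0


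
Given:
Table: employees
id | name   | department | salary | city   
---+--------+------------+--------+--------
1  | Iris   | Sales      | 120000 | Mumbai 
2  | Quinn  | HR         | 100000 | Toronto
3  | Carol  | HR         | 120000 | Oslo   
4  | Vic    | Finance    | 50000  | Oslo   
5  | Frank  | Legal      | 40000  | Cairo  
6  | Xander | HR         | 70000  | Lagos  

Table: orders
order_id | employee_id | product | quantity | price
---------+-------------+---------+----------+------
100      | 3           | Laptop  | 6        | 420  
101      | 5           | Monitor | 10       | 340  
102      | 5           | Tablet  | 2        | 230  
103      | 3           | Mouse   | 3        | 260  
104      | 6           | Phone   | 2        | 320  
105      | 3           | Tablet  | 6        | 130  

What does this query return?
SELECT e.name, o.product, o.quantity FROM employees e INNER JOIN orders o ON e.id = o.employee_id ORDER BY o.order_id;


Joining employees.id = orders.employee_id:
  employee Carol (id=3) -> order Laptop
  employee Frank (id=5) -> order Monitor
  employee Frank (id=5) -> order Tablet
  employee Carol (id=3) -> order Mouse
  employee Xander (id=6) -> order Phone
  employee Carol (id=3) -> order Tablet


6 rows:
Carol, Laptop, 6
Frank, Monitor, 10
Frank, Tablet, 2
Carol, Mouse, 3
Xander, Phone, 2
Carol, Tablet, 6


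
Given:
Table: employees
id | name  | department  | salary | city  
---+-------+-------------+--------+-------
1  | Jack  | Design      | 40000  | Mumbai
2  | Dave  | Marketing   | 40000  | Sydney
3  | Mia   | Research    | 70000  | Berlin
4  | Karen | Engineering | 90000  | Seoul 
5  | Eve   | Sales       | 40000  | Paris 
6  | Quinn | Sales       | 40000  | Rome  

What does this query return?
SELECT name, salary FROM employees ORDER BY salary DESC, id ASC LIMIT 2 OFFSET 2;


Sort by salary DESC (id ASC tiebreak), then skip 2 and take 2
Rows 3 through 4

2 rows:
Jack, 40000
Dave, 40000


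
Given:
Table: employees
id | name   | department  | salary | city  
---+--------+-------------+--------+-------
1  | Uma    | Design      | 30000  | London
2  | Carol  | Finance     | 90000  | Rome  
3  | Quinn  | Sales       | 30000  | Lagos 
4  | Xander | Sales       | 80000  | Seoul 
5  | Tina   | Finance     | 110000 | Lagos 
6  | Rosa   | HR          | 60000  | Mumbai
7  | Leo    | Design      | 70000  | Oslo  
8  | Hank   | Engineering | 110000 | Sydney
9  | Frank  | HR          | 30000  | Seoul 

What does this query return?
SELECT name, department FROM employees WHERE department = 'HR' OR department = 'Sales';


Filtering: department = 'HR' OR 'Sales'
Matching: 4 rows

4 rows:
Quinn, Sales
Xander, Sales
Rosa, HR
Frank, HR


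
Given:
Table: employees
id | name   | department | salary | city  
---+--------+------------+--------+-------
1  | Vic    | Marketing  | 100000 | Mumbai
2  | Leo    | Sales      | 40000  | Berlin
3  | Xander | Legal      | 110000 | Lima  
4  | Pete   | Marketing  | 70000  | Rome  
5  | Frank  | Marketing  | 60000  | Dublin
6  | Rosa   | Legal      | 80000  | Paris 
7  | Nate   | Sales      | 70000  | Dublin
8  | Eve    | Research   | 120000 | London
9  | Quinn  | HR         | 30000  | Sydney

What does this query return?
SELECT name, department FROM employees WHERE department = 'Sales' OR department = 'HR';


Filtering: department = 'Sales' OR 'HR'
Matching: 3 rows

3 rows:
Leo, Sales
Nate, Sales
Quinn, HR


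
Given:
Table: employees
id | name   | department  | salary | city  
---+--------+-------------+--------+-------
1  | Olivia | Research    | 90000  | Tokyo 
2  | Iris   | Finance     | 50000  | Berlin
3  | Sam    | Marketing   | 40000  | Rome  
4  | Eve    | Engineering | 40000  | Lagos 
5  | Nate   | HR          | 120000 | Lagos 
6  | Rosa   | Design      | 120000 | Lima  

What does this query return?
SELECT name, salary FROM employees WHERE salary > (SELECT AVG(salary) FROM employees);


Subquery: AVG(salary) = 76666.67
Filtering: salary > 76666.67
  Olivia (90000) -> MATCH
  Nate (120000) -> MATCH
  Rosa (120000) -> MATCH


3 rows:
Olivia, 90000
Nate, 120000
Rosa, 120000


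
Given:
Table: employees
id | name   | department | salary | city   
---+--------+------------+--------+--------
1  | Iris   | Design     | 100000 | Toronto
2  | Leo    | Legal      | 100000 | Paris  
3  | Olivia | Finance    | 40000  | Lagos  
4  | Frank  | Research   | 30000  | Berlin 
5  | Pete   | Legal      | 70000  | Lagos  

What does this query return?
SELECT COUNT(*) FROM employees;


COUNT(*) counts all rows

5


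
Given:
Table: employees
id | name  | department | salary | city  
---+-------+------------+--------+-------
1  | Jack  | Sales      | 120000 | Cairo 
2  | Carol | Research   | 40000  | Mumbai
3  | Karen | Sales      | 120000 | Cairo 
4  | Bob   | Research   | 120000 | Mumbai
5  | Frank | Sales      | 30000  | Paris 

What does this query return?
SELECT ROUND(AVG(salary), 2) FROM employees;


SUM(salary) = 430000
COUNT = 5
ROUND(AVG, 2) = ROUND(430000 / 5, 2) = 86000.0

86000.0


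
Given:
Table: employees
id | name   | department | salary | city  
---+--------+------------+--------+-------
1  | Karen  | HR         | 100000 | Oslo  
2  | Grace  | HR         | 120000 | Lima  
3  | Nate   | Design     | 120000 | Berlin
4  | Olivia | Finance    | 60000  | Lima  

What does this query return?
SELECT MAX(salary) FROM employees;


Salaries: 100000, 120000, 120000, 60000
MAX = 120000

120000


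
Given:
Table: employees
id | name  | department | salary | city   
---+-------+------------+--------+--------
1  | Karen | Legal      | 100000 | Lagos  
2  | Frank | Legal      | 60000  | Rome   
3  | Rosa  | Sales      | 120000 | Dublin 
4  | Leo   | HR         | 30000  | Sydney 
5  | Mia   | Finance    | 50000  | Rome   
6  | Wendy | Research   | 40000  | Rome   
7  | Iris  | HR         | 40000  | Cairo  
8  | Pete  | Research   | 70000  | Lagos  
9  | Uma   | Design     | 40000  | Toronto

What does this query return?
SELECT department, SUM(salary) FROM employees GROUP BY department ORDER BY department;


Summing salary within each department:
  Design: 40000 = 40000
  Finance: 50000 = 50000
  HR: 30000 + 40000 = 70000
  Legal: 100000 + 60000 = 160000
  Research: 40000 + 70000 = 110000
  Sales: 120000 = 120000


6 groups:
Design, 40000
Finance, 50000
HR, 70000
Legal, 160000
Research, 110000
Sales, 120000


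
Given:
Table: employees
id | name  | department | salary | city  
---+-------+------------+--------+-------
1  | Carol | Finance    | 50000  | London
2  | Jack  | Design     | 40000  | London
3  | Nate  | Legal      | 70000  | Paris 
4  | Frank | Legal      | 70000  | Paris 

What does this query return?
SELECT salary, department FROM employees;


Projecting columns: salary, department

4 rows:
50000, Finance
40000, Design
70000, Legal
70000, Legal


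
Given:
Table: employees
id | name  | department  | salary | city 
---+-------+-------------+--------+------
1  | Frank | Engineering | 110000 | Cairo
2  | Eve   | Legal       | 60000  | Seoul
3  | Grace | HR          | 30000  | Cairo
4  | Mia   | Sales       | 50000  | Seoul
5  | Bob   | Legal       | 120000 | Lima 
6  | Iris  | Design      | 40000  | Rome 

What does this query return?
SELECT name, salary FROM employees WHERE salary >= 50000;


Filtering: salary >= 50000
Matching: 4 rows

4 rows:
Frank, 110000
Eve, 60000
Mia, 50000
Bob, 120000


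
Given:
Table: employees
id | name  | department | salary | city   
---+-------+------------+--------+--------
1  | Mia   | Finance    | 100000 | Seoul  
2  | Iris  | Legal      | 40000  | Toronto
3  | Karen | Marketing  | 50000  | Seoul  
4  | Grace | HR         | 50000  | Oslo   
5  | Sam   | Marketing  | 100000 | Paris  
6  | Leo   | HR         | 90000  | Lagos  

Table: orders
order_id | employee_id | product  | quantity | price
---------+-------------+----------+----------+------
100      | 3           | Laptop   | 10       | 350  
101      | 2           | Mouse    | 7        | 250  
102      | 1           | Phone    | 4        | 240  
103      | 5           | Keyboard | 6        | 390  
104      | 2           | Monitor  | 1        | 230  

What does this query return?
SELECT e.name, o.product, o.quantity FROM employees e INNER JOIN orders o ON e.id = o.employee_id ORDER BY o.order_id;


Joining employees.id = orders.employee_id:
  employee Karen (id=3) -> order Laptop
  employee Iris (id=2) -> order Mouse
  employee Mia (id=1) -> order Phone
  employee Sam (id=5) -> order Keyboard
  employee Iris (id=2) -> order Monitor


5 rows:
Karen, Laptop, 10
Iris, Mouse, 7
Mia, Phone, 4
Sam, Keyboard, 6
Iris, Monitor, 1


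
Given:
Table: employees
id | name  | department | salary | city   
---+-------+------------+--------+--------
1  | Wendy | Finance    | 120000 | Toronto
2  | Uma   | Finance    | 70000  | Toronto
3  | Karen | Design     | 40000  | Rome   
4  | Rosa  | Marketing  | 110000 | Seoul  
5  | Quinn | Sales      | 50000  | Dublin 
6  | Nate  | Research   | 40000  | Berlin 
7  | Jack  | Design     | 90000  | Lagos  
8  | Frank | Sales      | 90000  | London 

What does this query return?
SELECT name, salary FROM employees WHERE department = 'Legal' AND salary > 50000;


Filtering: department = 'Legal' AND salary > 50000
Matching: 0 rows

Empty result set (0 rows)


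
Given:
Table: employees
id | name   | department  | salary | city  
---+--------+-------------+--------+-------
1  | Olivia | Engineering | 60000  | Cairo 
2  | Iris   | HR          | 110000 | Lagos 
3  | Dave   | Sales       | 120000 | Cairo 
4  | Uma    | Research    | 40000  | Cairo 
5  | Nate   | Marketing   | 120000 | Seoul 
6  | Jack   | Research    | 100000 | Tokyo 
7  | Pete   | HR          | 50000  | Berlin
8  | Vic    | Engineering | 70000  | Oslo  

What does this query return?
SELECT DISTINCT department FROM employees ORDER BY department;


All 'department' values (row order): Engineering, HR, Sales, Research, Marketing, Research, HR, Engineering
Removing duplicates leaves 5 unique value(s).

5 values:
Engineering
HR
Marketing
Research
Sales


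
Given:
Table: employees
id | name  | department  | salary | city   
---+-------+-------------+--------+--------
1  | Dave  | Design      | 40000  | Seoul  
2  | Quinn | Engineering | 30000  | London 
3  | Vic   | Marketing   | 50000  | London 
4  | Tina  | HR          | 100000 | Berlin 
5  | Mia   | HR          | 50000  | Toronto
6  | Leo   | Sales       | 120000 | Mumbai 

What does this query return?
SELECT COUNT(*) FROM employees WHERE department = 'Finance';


Counting rows where department = 'Finance'


0


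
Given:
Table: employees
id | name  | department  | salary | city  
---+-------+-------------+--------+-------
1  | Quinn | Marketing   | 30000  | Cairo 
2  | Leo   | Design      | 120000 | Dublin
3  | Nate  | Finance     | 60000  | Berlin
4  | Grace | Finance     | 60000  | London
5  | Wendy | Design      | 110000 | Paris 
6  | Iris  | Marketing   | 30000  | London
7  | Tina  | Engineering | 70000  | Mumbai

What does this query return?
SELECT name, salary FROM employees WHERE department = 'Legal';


Filtering: department = 'Legal'
Matching rows: 0

Empty result set (0 rows)


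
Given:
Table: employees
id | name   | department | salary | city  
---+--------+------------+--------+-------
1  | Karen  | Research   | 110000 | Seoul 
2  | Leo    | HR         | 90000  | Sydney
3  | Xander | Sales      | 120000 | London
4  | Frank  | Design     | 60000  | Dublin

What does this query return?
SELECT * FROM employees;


SELECT * returns all 4 rows with all columns

4 rows:
1, Karen, Research, 110000, Seoul
2, Leo, HR, 90000, Sydney
3, Xander, Sales, 120000, London
4, Frank, Design, 60000, Dublin


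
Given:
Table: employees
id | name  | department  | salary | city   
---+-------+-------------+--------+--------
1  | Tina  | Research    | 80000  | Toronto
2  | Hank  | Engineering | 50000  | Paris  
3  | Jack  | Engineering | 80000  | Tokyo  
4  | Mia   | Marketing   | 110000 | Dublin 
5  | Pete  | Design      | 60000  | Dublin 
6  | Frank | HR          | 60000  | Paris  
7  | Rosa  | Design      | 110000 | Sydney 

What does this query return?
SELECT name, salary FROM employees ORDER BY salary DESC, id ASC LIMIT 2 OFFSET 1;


Sort by salary DESC (id ASC tiebreak), then skip 1 and take 2
Rows 2 through 3

2 rows:
Rosa, 110000
Tina, 80000


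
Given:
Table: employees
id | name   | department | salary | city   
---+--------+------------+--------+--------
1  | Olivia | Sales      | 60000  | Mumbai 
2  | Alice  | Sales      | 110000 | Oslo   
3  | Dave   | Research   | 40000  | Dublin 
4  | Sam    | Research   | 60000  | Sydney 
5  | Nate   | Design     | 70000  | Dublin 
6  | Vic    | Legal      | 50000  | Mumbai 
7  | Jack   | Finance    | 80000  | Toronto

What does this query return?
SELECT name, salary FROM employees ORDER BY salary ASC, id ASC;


Sorting by salary ASC, then id ASC for ties

7 rows:
Dave, 40000
Vic, 50000
Olivia, 60000
Sam, 60000
Nate, 70000
Jack, 80000
Alice, 110000


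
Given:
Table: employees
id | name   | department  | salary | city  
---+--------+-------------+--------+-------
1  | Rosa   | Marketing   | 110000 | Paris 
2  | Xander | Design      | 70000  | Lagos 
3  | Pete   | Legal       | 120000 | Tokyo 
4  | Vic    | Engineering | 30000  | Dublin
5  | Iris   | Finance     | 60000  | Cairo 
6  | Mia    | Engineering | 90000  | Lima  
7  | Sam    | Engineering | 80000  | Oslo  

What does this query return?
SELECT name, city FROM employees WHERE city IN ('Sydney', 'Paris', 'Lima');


Filtering: city IN ('Sydney', 'Paris', 'Lima')
Matching: 2 rows

2 rows:
Rosa, Paris
Mia, Lima


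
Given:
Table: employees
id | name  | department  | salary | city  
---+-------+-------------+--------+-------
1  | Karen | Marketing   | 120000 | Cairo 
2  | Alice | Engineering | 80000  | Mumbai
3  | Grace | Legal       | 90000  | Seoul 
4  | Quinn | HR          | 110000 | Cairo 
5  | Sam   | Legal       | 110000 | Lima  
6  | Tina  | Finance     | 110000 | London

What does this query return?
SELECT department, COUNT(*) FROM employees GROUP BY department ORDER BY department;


Assigning each row to its department group:
  Karen -> Marketing
  Alice -> Engineering
  Grace -> Legal
  Quinn -> HR
  Sam -> Legal
  Tina -> Finance


5 groups:
Engineering, 1
Finance, 1
HR, 1
Legal, 2
Marketing, 1


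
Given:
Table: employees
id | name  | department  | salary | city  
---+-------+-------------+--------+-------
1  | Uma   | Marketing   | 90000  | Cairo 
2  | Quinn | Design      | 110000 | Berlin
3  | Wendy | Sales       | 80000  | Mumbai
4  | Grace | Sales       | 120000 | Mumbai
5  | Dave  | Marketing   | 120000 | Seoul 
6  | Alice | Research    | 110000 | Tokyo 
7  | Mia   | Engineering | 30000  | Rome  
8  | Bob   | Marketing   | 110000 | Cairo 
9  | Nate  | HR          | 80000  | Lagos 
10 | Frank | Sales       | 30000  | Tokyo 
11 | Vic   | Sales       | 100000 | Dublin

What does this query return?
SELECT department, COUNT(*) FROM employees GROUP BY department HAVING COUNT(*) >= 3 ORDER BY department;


Groups with count >= 3:
  Marketing: 3 -> PASS
  Sales: 4 -> PASS
  Design: 1 -> filtered out
  Engineering: 1 -> filtered out
  HR: 1 -> filtered out
  Research: 1 -> filtered out


2 groups:
Marketing, 3
Sales, 4


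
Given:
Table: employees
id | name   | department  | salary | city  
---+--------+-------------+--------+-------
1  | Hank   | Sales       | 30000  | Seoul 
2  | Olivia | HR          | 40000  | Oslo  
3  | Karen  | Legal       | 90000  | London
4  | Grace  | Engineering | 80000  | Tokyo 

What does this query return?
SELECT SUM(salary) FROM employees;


SUM(salary) = 30000 + 40000 + 90000 + 80000 = 240000

240000


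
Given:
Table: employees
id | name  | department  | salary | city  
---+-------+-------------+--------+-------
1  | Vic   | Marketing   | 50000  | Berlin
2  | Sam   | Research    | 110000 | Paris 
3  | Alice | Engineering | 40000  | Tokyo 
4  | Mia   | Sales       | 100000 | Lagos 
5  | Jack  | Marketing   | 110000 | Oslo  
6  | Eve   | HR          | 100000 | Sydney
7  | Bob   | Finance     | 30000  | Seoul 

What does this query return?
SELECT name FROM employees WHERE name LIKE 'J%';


LIKE 'J%' matches names starting with 'J'
Matching: 1

1 rows:
Jack


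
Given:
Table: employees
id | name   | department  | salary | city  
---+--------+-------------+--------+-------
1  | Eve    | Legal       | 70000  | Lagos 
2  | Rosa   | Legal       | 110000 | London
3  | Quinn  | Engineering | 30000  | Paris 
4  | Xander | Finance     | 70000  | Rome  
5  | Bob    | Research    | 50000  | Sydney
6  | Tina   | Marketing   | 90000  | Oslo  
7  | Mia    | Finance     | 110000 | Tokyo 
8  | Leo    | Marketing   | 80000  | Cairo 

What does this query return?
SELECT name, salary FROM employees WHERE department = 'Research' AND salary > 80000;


Filtering: department = 'Research' AND salary > 80000
Matching: 0 rows

Empty result set (0 rows)


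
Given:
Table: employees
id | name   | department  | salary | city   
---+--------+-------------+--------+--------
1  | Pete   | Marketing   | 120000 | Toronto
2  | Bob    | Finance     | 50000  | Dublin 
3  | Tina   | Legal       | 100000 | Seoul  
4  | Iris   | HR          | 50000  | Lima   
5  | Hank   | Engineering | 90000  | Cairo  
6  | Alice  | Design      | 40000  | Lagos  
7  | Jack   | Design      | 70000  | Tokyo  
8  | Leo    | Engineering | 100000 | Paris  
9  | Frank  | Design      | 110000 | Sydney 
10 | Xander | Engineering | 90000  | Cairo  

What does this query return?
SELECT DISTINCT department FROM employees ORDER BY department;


All 'department' values (row order): Marketing, Finance, Legal, HR, Engineering, Design, Design, Engineering, Design, Engineering
Removing duplicates leaves 6 unique value(s).

6 values:
Design
Engineering
Finance
HR
Legal
Marketing


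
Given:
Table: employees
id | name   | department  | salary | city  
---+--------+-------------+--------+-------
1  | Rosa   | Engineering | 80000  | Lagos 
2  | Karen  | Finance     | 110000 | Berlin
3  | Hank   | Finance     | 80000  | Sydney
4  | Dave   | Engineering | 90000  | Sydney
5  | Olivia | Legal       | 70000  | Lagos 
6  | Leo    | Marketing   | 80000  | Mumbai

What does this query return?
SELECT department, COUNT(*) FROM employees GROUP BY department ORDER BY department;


Assigning each row to its department group:
  Rosa -> Engineering
  Karen -> Finance
  Hank -> Finance
  Dave -> Engineering
  Olivia -> Legal
  Leo -> Marketing


4 groups:
Engineering, 2
Finance, 2
Legal, 1
Marketing, 1


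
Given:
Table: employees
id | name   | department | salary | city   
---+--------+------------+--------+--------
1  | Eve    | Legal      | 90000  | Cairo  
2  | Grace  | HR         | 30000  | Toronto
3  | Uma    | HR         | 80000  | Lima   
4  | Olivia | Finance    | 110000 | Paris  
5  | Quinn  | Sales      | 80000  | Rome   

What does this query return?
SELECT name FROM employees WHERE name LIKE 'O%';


LIKE 'O%' matches names starting with 'O'
Matching: 1

1 rows:
Olivia


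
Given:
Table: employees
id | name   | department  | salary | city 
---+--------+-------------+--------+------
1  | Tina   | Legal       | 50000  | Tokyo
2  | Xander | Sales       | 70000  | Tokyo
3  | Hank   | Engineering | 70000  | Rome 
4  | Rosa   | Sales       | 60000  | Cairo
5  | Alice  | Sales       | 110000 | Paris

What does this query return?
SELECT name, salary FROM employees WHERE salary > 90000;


Filtering: salary > 90000
Matching: 1 rows

1 rows:
Alice, 110000


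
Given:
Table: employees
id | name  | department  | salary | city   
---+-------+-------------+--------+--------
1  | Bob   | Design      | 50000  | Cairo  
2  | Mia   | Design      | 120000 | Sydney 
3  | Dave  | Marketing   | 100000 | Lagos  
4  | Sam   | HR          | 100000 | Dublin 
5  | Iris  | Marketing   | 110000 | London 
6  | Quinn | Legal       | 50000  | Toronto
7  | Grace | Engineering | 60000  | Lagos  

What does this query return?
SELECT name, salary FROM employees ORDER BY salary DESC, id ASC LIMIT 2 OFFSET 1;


Sort by salary DESC (id ASC tiebreak), then skip 1 and take 2
Rows 2 through 3

2 rows:
Iris, 110000
Dave, 100000


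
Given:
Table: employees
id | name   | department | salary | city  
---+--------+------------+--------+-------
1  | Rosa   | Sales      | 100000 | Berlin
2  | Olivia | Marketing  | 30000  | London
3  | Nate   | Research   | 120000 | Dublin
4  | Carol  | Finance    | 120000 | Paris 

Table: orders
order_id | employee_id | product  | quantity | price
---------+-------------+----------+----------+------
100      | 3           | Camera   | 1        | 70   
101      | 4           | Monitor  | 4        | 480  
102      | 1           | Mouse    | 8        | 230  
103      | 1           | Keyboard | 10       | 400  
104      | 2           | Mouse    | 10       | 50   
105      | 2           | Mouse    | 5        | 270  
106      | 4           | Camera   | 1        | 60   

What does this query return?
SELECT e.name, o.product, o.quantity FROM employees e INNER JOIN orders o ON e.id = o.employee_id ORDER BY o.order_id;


Joining employees.id = orders.employee_id:
  employee Nate (id=3) -> order Camera
  employee Carol (id=4) -> order Monitor
  employee Rosa (id=1) -> order Mouse
  employee Rosa (id=1) -> order Keyboard
  employee Olivia (id=2) -> order Mouse
  employee Olivia (id=2) -> order Mouse
  employee Carol (id=4) -> order Camera


7 rows:
Nate, Camera, 1
Carol, Monitor, 4
Rosa, Mouse, 8
Rosa, Keyboard, 10
Olivia, Mouse, 10
Olivia, Mouse, 5
Carol, Camera, 1


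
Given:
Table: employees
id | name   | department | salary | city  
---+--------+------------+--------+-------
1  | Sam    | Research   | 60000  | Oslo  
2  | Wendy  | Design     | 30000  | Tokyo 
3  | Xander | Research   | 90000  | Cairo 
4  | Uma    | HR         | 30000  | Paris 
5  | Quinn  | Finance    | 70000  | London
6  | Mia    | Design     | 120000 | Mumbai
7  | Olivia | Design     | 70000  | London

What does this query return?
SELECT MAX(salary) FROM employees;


Salaries: 60000, 30000, 90000, 30000, 70000, 120000, 70000
MAX = 120000

120000


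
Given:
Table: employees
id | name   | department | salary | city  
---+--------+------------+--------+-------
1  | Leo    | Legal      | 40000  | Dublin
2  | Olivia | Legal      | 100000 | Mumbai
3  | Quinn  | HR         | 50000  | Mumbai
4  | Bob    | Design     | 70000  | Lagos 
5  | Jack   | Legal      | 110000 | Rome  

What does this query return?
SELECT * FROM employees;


SELECT * returns all 5 rows with all columns

5 rows:
1, Leo, Legal, 40000, Dublin
2, Olivia, Legal, 100000, Mumbai
3, Quinn, HR, 50000, Mumbai
4, Bob, Design, 70000, Lagos
5, Jack, Legal, 110000, Rome


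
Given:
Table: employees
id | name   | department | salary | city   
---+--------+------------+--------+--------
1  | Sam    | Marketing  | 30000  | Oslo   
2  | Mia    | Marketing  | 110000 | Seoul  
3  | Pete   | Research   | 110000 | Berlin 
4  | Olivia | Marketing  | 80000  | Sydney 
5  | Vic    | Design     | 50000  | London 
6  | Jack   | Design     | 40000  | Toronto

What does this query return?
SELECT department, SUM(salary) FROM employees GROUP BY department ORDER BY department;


Summing salary within each department:
  Design: 50000 + 40000 = 90000
  Marketing: 30000 + 110000 + 80000 = 220000
  Research: 110000 = 110000


3 groups:
Design, 90000
Marketing, 220000
Research, 110000


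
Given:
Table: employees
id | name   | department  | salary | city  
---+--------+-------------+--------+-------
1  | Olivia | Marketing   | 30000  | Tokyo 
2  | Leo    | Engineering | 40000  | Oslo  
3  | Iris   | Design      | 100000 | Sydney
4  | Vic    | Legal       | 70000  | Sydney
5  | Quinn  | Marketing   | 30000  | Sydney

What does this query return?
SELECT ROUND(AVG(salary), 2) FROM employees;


SUM(salary) = 270000
COUNT = 5
ROUND(AVG, 2) = ROUND(270000 / 5, 2) = 54000.0

54000.0


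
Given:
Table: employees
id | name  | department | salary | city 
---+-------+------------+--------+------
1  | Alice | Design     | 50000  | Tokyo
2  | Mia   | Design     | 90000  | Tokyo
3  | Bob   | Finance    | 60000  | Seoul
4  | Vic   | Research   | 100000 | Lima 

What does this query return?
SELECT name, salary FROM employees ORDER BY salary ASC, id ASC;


Sorting by salary ASC, then id ASC for ties

4 rows:
Alice, 50000
Bob, 60000
Mia, 90000
Vic, 100000


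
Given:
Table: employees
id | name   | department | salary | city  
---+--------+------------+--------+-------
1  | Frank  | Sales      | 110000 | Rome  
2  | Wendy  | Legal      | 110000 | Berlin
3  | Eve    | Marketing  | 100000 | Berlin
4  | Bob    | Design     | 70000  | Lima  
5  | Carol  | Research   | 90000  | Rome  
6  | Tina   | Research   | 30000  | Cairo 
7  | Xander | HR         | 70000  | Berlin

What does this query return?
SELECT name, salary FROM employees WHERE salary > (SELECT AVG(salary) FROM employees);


Subquery: AVG(salary) = 82857.14
Filtering: salary > 82857.14
  Frank (110000) -> MATCH
  Wendy (110000) -> MATCH
  Eve (100000) -> MATCH
  Carol (90000) -> MATCH


4 rows:
Frank, 110000
Wendy, 110000
Eve, 100000
Carol, 90000
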